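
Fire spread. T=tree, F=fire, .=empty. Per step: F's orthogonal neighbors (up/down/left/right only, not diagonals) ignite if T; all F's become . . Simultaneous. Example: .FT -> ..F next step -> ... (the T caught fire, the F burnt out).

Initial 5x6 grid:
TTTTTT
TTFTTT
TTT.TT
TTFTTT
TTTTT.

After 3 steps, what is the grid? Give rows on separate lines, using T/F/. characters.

Step 1: 7 trees catch fire, 2 burn out
  TTFTTT
  TF.FTT
  TTF.TT
  TF.FTT
  TTFTT.
Step 2: 9 trees catch fire, 7 burn out
  TF.FTT
  F...FT
  TF..TT
  F...FT
  TF.FT.
Step 3: 8 trees catch fire, 9 burn out
  F...FT
  .....F
  F...FT
  .....F
  F...F.

F...FT
.....F
F...FT
.....F
F...F.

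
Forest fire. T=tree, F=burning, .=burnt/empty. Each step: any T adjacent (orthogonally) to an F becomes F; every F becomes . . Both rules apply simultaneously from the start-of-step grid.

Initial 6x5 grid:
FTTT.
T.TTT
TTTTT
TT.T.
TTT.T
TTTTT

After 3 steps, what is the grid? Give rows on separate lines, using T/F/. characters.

Step 1: 2 trees catch fire, 1 burn out
  .FTT.
  F.TTT
  TTTTT
  TT.T.
  TTT.T
  TTTTT
Step 2: 2 trees catch fire, 2 burn out
  ..FT.
  ..TTT
  FTTTT
  TT.T.
  TTT.T
  TTTTT
Step 3: 4 trees catch fire, 2 burn out
  ...F.
  ..FTT
  .FTTT
  FT.T.
  TTT.T
  TTTTT

...F.
..FTT
.FTTT
FT.T.
TTT.T
TTTTT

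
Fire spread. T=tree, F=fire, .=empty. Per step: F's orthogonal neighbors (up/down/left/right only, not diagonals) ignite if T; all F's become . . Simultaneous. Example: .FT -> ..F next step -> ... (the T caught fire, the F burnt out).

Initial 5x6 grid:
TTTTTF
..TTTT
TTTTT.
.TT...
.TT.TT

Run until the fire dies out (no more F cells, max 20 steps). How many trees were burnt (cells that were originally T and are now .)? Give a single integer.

Answer: 18

Derivation:
Step 1: +2 fires, +1 burnt (F count now 2)
Step 2: +2 fires, +2 burnt (F count now 2)
Step 3: +3 fires, +2 burnt (F count now 3)
Step 4: +3 fires, +3 burnt (F count now 3)
Step 5: +2 fires, +3 burnt (F count now 2)
Step 6: +2 fires, +2 burnt (F count now 2)
Step 7: +3 fires, +2 burnt (F count now 3)
Step 8: +1 fires, +3 burnt (F count now 1)
Step 9: +0 fires, +1 burnt (F count now 0)
Fire out after step 9
Initially T: 20, now '.': 28
Total burnt (originally-T cells now '.'): 18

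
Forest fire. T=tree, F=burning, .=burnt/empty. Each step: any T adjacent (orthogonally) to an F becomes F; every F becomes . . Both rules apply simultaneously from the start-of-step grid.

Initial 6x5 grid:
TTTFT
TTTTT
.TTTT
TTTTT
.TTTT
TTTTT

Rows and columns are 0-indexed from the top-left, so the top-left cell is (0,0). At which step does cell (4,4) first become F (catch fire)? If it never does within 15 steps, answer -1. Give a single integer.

Step 1: cell (4,4)='T' (+3 fires, +1 burnt)
Step 2: cell (4,4)='T' (+4 fires, +3 burnt)
Step 3: cell (4,4)='T' (+5 fires, +4 burnt)
Step 4: cell (4,4)='T' (+5 fires, +5 burnt)
Step 5: cell (4,4)='F' (+4 fires, +5 burnt)
  -> target ignites at step 5
Step 6: cell (4,4)='.' (+4 fires, +4 burnt)
Step 7: cell (4,4)='.' (+1 fires, +4 burnt)
Step 8: cell (4,4)='.' (+1 fires, +1 burnt)
Step 9: cell (4,4)='.' (+0 fires, +1 burnt)
  fire out at step 9

5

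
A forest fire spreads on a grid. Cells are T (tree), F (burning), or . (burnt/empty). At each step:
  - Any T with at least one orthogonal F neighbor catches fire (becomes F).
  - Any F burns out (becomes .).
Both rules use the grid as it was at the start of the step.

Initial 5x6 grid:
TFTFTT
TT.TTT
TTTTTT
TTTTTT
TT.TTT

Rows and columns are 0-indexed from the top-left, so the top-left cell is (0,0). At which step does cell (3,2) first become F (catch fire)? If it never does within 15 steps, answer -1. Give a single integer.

Step 1: cell (3,2)='T' (+5 fires, +2 burnt)
Step 2: cell (3,2)='T' (+5 fires, +5 burnt)
Step 3: cell (3,2)='T' (+6 fires, +5 burnt)
Step 4: cell (3,2)='F' (+6 fires, +6 burnt)
  -> target ignites at step 4
Step 5: cell (3,2)='.' (+3 fires, +6 burnt)
Step 6: cell (3,2)='.' (+1 fires, +3 burnt)
Step 7: cell (3,2)='.' (+0 fires, +1 burnt)
  fire out at step 7

4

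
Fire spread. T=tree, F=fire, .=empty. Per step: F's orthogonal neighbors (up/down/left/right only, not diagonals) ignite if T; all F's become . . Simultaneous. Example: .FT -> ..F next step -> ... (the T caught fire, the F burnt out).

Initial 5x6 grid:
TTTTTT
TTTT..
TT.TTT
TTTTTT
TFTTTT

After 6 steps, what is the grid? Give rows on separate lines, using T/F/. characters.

Step 1: 3 trees catch fire, 1 burn out
  TTTTTT
  TTTT..
  TT.TTT
  TFTTTT
  F.FTTT
Step 2: 4 trees catch fire, 3 burn out
  TTTTTT
  TTTT..
  TF.TTT
  F.FTTT
  ...FTT
Step 3: 4 trees catch fire, 4 burn out
  TTTTTT
  TFTT..
  F..TTT
  ...FTT
  ....FT
Step 4: 6 trees catch fire, 4 burn out
  TFTTTT
  F.FT..
  ...FTT
  ....FT
  .....F
Step 5: 5 trees catch fire, 6 burn out
  F.FTTT
  ...F..
  ....FT
  .....F
  ......
Step 6: 2 trees catch fire, 5 burn out
  ...FTT
  ......
  .....F
  ......
  ......

...FTT
......
.....F
......
......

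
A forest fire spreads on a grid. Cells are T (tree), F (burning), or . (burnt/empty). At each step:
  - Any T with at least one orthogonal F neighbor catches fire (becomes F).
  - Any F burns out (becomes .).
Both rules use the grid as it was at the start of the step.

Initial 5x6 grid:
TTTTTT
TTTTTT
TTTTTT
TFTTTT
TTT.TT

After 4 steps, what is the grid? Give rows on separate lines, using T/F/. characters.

Step 1: 4 trees catch fire, 1 burn out
  TTTTTT
  TTTTTT
  TFTTTT
  F.FTTT
  TFT.TT
Step 2: 6 trees catch fire, 4 burn out
  TTTTTT
  TFTTTT
  F.FTTT
  ...FTT
  F.F.TT
Step 3: 5 trees catch fire, 6 burn out
  TFTTTT
  F.FTTT
  ...FTT
  ....FT
  ....TT
Step 4: 6 trees catch fire, 5 burn out
  F.FTTT
  ...FTT
  ....FT
  .....F
  ....FT

F.FTTT
...FTT
....FT
.....F
....FT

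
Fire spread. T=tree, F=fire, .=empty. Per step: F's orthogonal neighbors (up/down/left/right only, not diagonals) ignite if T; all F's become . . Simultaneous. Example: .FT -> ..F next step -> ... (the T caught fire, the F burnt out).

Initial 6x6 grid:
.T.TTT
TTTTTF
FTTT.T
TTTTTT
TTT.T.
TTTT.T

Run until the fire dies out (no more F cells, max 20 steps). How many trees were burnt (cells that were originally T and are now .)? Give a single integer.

Step 1: +6 fires, +2 burnt (F count now 6)
Step 2: +7 fires, +6 burnt (F count now 7)
Step 3: +8 fires, +7 burnt (F count now 8)
Step 4: +4 fires, +8 burnt (F count now 4)
Step 5: +1 fires, +4 burnt (F count now 1)
Step 6: +1 fires, +1 burnt (F count now 1)
Step 7: +0 fires, +1 burnt (F count now 0)
Fire out after step 7
Initially T: 28, now '.': 35
Total burnt (originally-T cells now '.'): 27

Answer: 27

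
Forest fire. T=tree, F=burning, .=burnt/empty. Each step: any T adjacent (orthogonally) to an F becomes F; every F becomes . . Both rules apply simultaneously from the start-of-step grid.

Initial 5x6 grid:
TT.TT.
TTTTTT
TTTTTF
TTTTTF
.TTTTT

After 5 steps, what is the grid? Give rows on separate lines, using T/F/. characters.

Step 1: 4 trees catch fire, 2 burn out
  TT.TT.
  TTTTTF
  TTTTF.
  TTTTF.
  .TTTTF
Step 2: 4 trees catch fire, 4 burn out
  TT.TT.
  TTTTF.
  TTTF..
  TTTF..
  .TTTF.
Step 3: 5 trees catch fire, 4 burn out
  TT.TF.
  TTTF..
  TTF...
  TTF...
  .TTF..
Step 4: 5 trees catch fire, 5 burn out
  TT.F..
  TTF...
  TF....
  TF....
  .TF...
Step 5: 4 trees catch fire, 5 burn out
  TT....
  TF....
  F.....
  F.....
  .F....

TT....
TF....
F.....
F.....
.F....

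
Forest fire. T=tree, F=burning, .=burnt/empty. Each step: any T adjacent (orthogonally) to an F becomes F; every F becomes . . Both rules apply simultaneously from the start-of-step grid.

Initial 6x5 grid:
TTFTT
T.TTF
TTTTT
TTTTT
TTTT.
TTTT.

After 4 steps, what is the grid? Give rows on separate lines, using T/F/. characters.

Step 1: 6 trees catch fire, 2 burn out
  TF.FF
  T.FF.
  TTTTF
  TTTTT
  TTTT.
  TTTT.
Step 2: 4 trees catch fire, 6 burn out
  F....
  T....
  TTFF.
  TTTTF
  TTTT.
  TTTT.
Step 3: 4 trees catch fire, 4 burn out
  .....
  F....
  TF...
  TTFF.
  TTTT.
  TTTT.
Step 4: 4 trees catch fire, 4 burn out
  .....
  .....
  F....
  TF...
  TTFF.
  TTTT.

.....
.....
F....
TF...
TTFF.
TTTT.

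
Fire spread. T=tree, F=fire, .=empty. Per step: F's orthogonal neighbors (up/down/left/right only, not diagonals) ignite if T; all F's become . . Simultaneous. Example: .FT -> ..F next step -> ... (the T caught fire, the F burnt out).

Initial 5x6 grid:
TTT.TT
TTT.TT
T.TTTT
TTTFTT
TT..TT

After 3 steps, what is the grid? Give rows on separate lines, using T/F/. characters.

Step 1: 3 trees catch fire, 1 burn out
  TTT.TT
  TTT.TT
  T.TFTT
  TTF.FT
  TT..TT
Step 2: 5 trees catch fire, 3 burn out
  TTT.TT
  TTT.TT
  T.F.FT
  TF...F
  TT..FT
Step 3: 6 trees catch fire, 5 burn out
  TTT.TT
  TTF.FT
  T....F
  F.....
  TF...F

TTT.TT
TTF.FT
T....F
F.....
TF...F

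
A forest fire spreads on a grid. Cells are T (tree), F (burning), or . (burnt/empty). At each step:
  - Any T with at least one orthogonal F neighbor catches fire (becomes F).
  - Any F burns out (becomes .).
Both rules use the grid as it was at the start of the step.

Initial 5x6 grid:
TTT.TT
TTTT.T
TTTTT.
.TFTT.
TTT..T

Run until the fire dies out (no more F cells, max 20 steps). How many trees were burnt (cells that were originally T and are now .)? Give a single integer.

Step 1: +4 fires, +1 burnt (F count now 4)
Step 2: +5 fires, +4 burnt (F count now 5)
Step 3: +6 fires, +5 burnt (F count now 6)
Step 4: +2 fires, +6 burnt (F count now 2)
Step 5: +1 fires, +2 burnt (F count now 1)
Step 6: +0 fires, +1 burnt (F count now 0)
Fire out after step 6
Initially T: 22, now '.': 26
Total burnt (originally-T cells now '.'): 18

Answer: 18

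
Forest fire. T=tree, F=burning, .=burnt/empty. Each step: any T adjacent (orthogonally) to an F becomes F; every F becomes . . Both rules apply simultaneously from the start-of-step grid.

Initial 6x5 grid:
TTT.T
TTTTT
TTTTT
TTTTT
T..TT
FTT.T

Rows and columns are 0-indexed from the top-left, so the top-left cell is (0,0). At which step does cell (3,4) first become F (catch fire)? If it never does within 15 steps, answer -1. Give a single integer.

Step 1: cell (3,4)='T' (+2 fires, +1 burnt)
Step 2: cell (3,4)='T' (+2 fires, +2 burnt)
Step 3: cell (3,4)='T' (+2 fires, +2 burnt)
Step 4: cell (3,4)='T' (+3 fires, +2 burnt)
Step 5: cell (3,4)='T' (+4 fires, +3 burnt)
Step 6: cell (3,4)='F' (+5 fires, +4 burnt)
  -> target ignites at step 6
Step 7: cell (3,4)='.' (+4 fires, +5 burnt)
Step 8: cell (3,4)='.' (+2 fires, +4 burnt)
Step 9: cell (3,4)='.' (+1 fires, +2 burnt)
Step 10: cell (3,4)='.' (+0 fires, +1 burnt)
  fire out at step 10

6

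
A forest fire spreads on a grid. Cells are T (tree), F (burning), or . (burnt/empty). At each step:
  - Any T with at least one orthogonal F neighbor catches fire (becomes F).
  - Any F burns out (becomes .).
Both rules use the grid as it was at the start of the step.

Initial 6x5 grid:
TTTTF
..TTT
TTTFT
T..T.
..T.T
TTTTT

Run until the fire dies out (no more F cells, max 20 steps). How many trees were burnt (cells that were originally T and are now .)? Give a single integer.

Answer: 13

Derivation:
Step 1: +6 fires, +2 burnt (F count now 6)
Step 2: +3 fires, +6 burnt (F count now 3)
Step 3: +2 fires, +3 burnt (F count now 2)
Step 4: +2 fires, +2 burnt (F count now 2)
Step 5: +0 fires, +2 burnt (F count now 0)
Fire out after step 5
Initially T: 20, now '.': 23
Total burnt (originally-T cells now '.'): 13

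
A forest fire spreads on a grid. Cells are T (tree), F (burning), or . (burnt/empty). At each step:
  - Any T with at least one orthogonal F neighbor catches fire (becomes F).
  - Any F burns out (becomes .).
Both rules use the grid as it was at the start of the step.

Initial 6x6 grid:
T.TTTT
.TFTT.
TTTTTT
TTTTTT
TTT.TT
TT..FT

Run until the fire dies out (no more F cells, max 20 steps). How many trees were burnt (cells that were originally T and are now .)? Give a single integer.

Answer: 27

Derivation:
Step 1: +6 fires, +2 burnt (F count now 6)
Step 2: +7 fires, +6 burnt (F count now 7)
Step 3: +7 fires, +7 burnt (F count now 7)
Step 4: +4 fires, +7 burnt (F count now 4)
Step 5: +2 fires, +4 burnt (F count now 2)
Step 6: +1 fires, +2 burnt (F count now 1)
Step 7: +0 fires, +1 burnt (F count now 0)
Fire out after step 7
Initially T: 28, now '.': 35
Total burnt (originally-T cells now '.'): 27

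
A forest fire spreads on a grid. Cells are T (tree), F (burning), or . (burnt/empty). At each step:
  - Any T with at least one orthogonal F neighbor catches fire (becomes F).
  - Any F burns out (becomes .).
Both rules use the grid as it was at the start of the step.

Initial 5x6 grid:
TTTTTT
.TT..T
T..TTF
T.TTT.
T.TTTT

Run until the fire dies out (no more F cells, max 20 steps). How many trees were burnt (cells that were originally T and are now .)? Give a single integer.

Answer: 18

Derivation:
Step 1: +2 fires, +1 burnt (F count now 2)
Step 2: +3 fires, +2 burnt (F count now 3)
Step 3: +3 fires, +3 burnt (F count now 3)
Step 4: +4 fires, +3 burnt (F count now 4)
Step 5: +2 fires, +4 burnt (F count now 2)
Step 6: +2 fires, +2 burnt (F count now 2)
Step 7: +2 fires, +2 burnt (F count now 2)
Step 8: +0 fires, +2 burnt (F count now 0)
Fire out after step 8
Initially T: 21, now '.': 27
Total burnt (originally-T cells now '.'): 18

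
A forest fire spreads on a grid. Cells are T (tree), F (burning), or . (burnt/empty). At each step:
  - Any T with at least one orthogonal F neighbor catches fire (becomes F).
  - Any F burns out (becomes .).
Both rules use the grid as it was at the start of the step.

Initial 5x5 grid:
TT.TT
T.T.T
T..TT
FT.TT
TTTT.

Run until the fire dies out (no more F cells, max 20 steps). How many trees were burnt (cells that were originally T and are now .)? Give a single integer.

Step 1: +3 fires, +1 burnt (F count now 3)
Step 2: +2 fires, +3 burnt (F count now 2)
Step 3: +2 fires, +2 burnt (F count now 2)
Step 4: +2 fires, +2 burnt (F count now 2)
Step 5: +1 fires, +2 burnt (F count now 1)
Step 6: +2 fires, +1 burnt (F count now 2)
Step 7: +1 fires, +2 burnt (F count now 1)
Step 8: +1 fires, +1 burnt (F count now 1)
Step 9: +1 fires, +1 burnt (F count now 1)
Step 10: +1 fires, +1 burnt (F count now 1)
Step 11: +0 fires, +1 burnt (F count now 0)
Fire out after step 11
Initially T: 17, now '.': 24
Total burnt (originally-T cells now '.'): 16

Answer: 16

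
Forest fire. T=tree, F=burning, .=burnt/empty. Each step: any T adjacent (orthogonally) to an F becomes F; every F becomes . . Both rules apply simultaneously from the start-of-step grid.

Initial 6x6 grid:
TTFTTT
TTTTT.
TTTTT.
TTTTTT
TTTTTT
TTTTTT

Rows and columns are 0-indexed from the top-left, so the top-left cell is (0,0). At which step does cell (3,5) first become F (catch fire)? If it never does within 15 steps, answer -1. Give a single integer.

Step 1: cell (3,5)='T' (+3 fires, +1 burnt)
Step 2: cell (3,5)='T' (+5 fires, +3 burnt)
Step 3: cell (3,5)='T' (+6 fires, +5 burnt)
Step 4: cell (3,5)='T' (+5 fires, +6 burnt)
Step 5: cell (3,5)='T' (+5 fires, +5 burnt)
Step 6: cell (3,5)='F' (+5 fires, +5 burnt)
  -> target ignites at step 6
Step 7: cell (3,5)='.' (+3 fires, +5 burnt)
Step 8: cell (3,5)='.' (+1 fires, +3 burnt)
Step 9: cell (3,5)='.' (+0 fires, +1 burnt)
  fire out at step 9

6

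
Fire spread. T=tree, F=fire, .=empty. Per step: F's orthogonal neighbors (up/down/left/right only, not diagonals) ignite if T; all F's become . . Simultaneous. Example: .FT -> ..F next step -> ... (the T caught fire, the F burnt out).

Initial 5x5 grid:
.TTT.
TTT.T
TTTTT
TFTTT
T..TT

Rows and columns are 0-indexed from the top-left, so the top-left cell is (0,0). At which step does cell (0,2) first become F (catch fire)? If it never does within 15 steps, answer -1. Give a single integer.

Step 1: cell (0,2)='T' (+3 fires, +1 burnt)
Step 2: cell (0,2)='T' (+5 fires, +3 burnt)
Step 3: cell (0,2)='T' (+6 fires, +5 burnt)
Step 4: cell (0,2)='F' (+3 fires, +6 burnt)
  -> target ignites at step 4
Step 5: cell (0,2)='.' (+2 fires, +3 burnt)
Step 6: cell (0,2)='.' (+0 fires, +2 burnt)
  fire out at step 6

4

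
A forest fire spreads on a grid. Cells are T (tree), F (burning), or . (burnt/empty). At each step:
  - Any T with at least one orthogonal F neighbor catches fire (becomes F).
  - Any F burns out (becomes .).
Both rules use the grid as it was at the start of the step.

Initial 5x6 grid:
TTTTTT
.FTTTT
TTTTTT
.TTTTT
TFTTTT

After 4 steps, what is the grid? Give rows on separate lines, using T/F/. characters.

Step 1: 6 trees catch fire, 2 burn out
  TFTTTT
  ..FTTT
  TFTTTT
  .FTTTT
  F.FTTT
Step 2: 7 trees catch fire, 6 burn out
  F.FTTT
  ...FTT
  F.FTTT
  ..FTTT
  ...FTT
Step 3: 5 trees catch fire, 7 burn out
  ...FTT
  ....FT
  ...FTT
  ...FTT
  ....FT
Step 4: 5 trees catch fire, 5 burn out
  ....FT
  .....F
  ....FT
  ....FT
  .....F

....FT
.....F
....FT
....FT
.....F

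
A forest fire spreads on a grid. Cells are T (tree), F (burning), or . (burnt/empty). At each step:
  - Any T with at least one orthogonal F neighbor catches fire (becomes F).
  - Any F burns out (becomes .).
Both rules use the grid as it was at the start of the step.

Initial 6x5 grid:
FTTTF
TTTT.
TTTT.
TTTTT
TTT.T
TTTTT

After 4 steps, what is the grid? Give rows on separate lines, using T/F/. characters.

Step 1: 3 trees catch fire, 2 burn out
  .FTF.
  FTTT.
  TTTT.
  TTTTT
  TTT.T
  TTTTT
Step 2: 4 trees catch fire, 3 burn out
  ..F..
  .FTF.
  FTTT.
  TTTTT
  TTT.T
  TTTTT
Step 3: 4 trees catch fire, 4 burn out
  .....
  ..F..
  .FTF.
  FTTTT
  TTT.T
  TTTTT
Step 4: 4 trees catch fire, 4 burn out
  .....
  .....
  ..F..
  .FTFT
  FTT.T
  TTTTT

.....
.....
..F..
.FTFT
FTT.T
TTTTT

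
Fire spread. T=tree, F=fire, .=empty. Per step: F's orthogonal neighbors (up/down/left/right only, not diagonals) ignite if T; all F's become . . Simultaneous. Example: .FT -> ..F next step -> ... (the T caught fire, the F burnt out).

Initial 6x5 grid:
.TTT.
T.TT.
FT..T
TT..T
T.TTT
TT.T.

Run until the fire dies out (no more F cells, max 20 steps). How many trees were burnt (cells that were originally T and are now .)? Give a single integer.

Step 1: +3 fires, +1 burnt (F count now 3)
Step 2: +2 fires, +3 burnt (F count now 2)
Step 3: +1 fires, +2 burnt (F count now 1)
Step 4: +1 fires, +1 burnt (F count now 1)
Step 5: +0 fires, +1 burnt (F count now 0)
Fire out after step 5
Initially T: 18, now '.': 19
Total burnt (originally-T cells now '.'): 7

Answer: 7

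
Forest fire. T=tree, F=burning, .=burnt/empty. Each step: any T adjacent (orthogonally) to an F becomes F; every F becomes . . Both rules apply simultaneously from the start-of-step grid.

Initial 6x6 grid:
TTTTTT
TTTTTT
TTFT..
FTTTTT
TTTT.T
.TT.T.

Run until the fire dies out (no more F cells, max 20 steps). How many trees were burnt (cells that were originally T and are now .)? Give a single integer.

Answer: 27

Derivation:
Step 1: +7 fires, +2 burnt (F count now 7)
Step 2: +7 fires, +7 burnt (F count now 7)
Step 3: +8 fires, +7 burnt (F count now 8)
Step 4: +3 fires, +8 burnt (F count now 3)
Step 5: +2 fires, +3 burnt (F count now 2)
Step 6: +0 fires, +2 burnt (F count now 0)
Fire out after step 6
Initially T: 28, now '.': 35
Total burnt (originally-T cells now '.'): 27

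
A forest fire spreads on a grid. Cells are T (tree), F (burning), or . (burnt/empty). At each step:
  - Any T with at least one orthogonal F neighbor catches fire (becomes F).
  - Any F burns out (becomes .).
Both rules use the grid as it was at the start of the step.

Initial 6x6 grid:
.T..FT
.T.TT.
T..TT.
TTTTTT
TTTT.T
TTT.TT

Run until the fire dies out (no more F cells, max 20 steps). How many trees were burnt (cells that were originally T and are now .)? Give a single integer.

Answer: 22

Derivation:
Step 1: +2 fires, +1 burnt (F count now 2)
Step 2: +2 fires, +2 burnt (F count now 2)
Step 3: +2 fires, +2 burnt (F count now 2)
Step 4: +2 fires, +2 burnt (F count now 2)
Step 5: +3 fires, +2 burnt (F count now 3)
Step 6: +3 fires, +3 burnt (F count now 3)
Step 7: +4 fires, +3 burnt (F count now 4)
Step 8: +3 fires, +4 burnt (F count now 3)
Step 9: +1 fires, +3 burnt (F count now 1)
Step 10: +0 fires, +1 burnt (F count now 0)
Fire out after step 10
Initially T: 24, now '.': 34
Total burnt (originally-T cells now '.'): 22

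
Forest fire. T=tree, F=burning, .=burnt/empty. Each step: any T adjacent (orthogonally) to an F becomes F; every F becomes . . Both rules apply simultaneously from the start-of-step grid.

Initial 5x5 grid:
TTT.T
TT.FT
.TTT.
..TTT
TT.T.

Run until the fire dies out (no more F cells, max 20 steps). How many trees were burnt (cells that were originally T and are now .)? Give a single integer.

Answer: 14

Derivation:
Step 1: +2 fires, +1 burnt (F count now 2)
Step 2: +3 fires, +2 burnt (F count now 3)
Step 3: +4 fires, +3 burnt (F count now 4)
Step 4: +1 fires, +4 burnt (F count now 1)
Step 5: +2 fires, +1 burnt (F count now 2)
Step 6: +2 fires, +2 burnt (F count now 2)
Step 7: +0 fires, +2 burnt (F count now 0)
Fire out after step 7
Initially T: 16, now '.': 23
Total burnt (originally-T cells now '.'): 14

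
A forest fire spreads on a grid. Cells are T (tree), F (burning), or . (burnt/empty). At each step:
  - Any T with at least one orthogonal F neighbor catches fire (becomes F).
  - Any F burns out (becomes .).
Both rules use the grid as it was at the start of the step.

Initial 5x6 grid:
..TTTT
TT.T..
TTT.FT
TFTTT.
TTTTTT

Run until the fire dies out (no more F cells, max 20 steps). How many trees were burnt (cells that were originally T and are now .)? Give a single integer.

Answer: 16

Derivation:
Step 1: +6 fires, +2 burnt (F count now 6)
Step 2: +7 fires, +6 burnt (F count now 7)
Step 3: +3 fires, +7 burnt (F count now 3)
Step 4: +0 fires, +3 burnt (F count now 0)
Fire out after step 4
Initially T: 21, now '.': 25
Total burnt (originally-T cells now '.'): 16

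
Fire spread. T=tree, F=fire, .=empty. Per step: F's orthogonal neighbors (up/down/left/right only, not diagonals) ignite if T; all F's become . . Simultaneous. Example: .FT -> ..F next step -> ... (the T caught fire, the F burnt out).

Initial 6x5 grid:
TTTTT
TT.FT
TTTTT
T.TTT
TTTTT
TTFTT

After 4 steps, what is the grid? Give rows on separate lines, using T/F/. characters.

Step 1: 6 trees catch fire, 2 burn out
  TTTFT
  TT..F
  TTTFT
  T.TTT
  TTFTT
  TF.FT
Step 2: 10 trees catch fire, 6 burn out
  TTF.F
  TT...
  TTF.F
  T.FFT
  TF.FT
  F...F
Step 3: 5 trees catch fire, 10 burn out
  TF...
  TT...
  TF...
  T...F
  F...F
  .....
Step 4: 4 trees catch fire, 5 burn out
  F....
  TF...
  F....
  F....
  .....
  .....

F....
TF...
F....
F....
.....
.....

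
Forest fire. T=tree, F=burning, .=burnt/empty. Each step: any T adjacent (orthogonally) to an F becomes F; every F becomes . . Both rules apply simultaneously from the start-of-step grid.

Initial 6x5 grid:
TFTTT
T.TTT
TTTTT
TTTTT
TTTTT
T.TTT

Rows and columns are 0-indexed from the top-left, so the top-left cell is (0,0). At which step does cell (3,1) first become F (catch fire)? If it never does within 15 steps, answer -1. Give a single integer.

Step 1: cell (3,1)='T' (+2 fires, +1 burnt)
Step 2: cell (3,1)='T' (+3 fires, +2 burnt)
Step 3: cell (3,1)='T' (+4 fires, +3 burnt)
Step 4: cell (3,1)='T' (+5 fires, +4 burnt)
Step 5: cell (3,1)='F' (+5 fires, +5 burnt)
  -> target ignites at step 5
Step 6: cell (3,1)='.' (+5 fires, +5 burnt)
Step 7: cell (3,1)='.' (+2 fires, +5 burnt)
Step 8: cell (3,1)='.' (+1 fires, +2 burnt)
Step 9: cell (3,1)='.' (+0 fires, +1 burnt)
  fire out at step 9

5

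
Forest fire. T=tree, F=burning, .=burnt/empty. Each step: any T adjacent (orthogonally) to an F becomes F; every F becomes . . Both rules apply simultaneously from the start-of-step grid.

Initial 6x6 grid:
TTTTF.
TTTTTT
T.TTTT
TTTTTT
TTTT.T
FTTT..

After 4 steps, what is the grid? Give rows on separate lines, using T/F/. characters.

Step 1: 4 trees catch fire, 2 burn out
  TTTF..
  TTTTFT
  T.TTTT
  TTTTTT
  FTTT.T
  .FTT..
Step 2: 7 trees catch fire, 4 burn out
  TTF...
  TTTF.F
  T.TTFT
  FTTTTT
  .FTT.T
  ..FT..
Step 3: 9 trees catch fire, 7 burn out
  TF....
  TTF...
  F.TF.F
  .FTTFT
  ..FT.T
  ...F..
Step 4: 8 trees catch fire, 9 burn out
  F.....
  FF....
  ..F...
  ..FF.F
  ...F.T
  ......

F.....
FF....
..F...
..FF.F
...F.T
......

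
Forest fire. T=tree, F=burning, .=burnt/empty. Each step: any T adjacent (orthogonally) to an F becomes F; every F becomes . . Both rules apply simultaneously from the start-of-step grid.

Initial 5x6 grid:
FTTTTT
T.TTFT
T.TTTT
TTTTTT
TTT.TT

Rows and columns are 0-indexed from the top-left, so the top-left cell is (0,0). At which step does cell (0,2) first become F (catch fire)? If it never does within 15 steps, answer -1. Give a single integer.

Step 1: cell (0,2)='T' (+6 fires, +2 burnt)
Step 2: cell (0,2)='F' (+8 fires, +6 burnt)
  -> target ignites at step 2
Step 3: cell (0,2)='.' (+5 fires, +8 burnt)
Step 4: cell (0,2)='.' (+4 fires, +5 burnt)
Step 5: cell (0,2)='.' (+2 fires, +4 burnt)
Step 6: cell (0,2)='.' (+0 fires, +2 burnt)
  fire out at step 6

2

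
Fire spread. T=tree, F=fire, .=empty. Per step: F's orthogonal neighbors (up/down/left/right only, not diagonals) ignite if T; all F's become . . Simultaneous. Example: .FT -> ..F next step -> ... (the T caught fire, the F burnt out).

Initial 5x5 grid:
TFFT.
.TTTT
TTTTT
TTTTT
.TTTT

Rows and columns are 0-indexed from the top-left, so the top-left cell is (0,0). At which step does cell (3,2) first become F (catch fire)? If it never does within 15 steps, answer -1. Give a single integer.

Step 1: cell (3,2)='T' (+4 fires, +2 burnt)
Step 2: cell (3,2)='T' (+3 fires, +4 burnt)
Step 3: cell (3,2)='F' (+5 fires, +3 burnt)
  -> target ignites at step 3
Step 4: cell (3,2)='.' (+5 fires, +5 burnt)
Step 5: cell (3,2)='.' (+2 fires, +5 burnt)
Step 6: cell (3,2)='.' (+1 fires, +2 burnt)
Step 7: cell (3,2)='.' (+0 fires, +1 burnt)
  fire out at step 7

3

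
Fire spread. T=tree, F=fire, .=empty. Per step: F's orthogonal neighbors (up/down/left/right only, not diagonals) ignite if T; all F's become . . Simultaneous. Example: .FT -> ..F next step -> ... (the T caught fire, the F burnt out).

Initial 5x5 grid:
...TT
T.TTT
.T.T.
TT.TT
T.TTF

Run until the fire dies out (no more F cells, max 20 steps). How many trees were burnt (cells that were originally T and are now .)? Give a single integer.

Answer: 10

Derivation:
Step 1: +2 fires, +1 burnt (F count now 2)
Step 2: +2 fires, +2 burnt (F count now 2)
Step 3: +1 fires, +2 burnt (F count now 1)
Step 4: +1 fires, +1 burnt (F count now 1)
Step 5: +3 fires, +1 burnt (F count now 3)
Step 6: +1 fires, +3 burnt (F count now 1)
Step 7: +0 fires, +1 burnt (F count now 0)
Fire out after step 7
Initially T: 15, now '.': 20
Total burnt (originally-T cells now '.'): 10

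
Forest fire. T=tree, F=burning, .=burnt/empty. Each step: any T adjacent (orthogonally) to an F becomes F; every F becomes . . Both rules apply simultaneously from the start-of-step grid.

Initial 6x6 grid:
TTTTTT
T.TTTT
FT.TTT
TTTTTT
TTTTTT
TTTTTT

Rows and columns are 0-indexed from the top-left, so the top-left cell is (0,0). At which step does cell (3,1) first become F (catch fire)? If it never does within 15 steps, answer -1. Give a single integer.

Step 1: cell (3,1)='T' (+3 fires, +1 burnt)
Step 2: cell (3,1)='F' (+3 fires, +3 burnt)
  -> target ignites at step 2
Step 3: cell (3,1)='.' (+4 fires, +3 burnt)
Step 4: cell (3,1)='.' (+4 fires, +4 burnt)
Step 5: cell (3,1)='.' (+6 fires, +4 burnt)
Step 6: cell (3,1)='.' (+6 fires, +6 burnt)
Step 7: cell (3,1)='.' (+5 fires, +6 burnt)
Step 8: cell (3,1)='.' (+2 fires, +5 burnt)
Step 9: cell (3,1)='.' (+0 fires, +2 burnt)
  fire out at step 9

2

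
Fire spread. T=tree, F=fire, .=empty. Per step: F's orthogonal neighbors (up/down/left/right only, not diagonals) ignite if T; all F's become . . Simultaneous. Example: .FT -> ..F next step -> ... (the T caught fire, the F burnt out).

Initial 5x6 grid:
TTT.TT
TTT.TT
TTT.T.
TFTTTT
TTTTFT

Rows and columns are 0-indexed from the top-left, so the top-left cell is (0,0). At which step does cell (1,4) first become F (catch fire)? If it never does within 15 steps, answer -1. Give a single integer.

Step 1: cell (1,4)='T' (+7 fires, +2 burnt)
Step 2: cell (1,4)='T' (+8 fires, +7 burnt)
Step 3: cell (1,4)='F' (+4 fires, +8 burnt)
  -> target ignites at step 3
Step 4: cell (1,4)='.' (+4 fires, +4 burnt)
Step 5: cell (1,4)='.' (+1 fires, +4 burnt)
Step 6: cell (1,4)='.' (+0 fires, +1 burnt)
  fire out at step 6

3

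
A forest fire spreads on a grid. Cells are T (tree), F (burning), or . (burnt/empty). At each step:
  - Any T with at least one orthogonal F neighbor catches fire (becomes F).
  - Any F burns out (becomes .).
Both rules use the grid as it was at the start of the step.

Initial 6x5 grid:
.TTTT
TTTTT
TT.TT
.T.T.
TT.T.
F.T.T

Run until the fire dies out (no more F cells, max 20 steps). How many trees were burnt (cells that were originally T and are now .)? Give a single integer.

Answer: 18

Derivation:
Step 1: +1 fires, +1 burnt (F count now 1)
Step 2: +1 fires, +1 burnt (F count now 1)
Step 3: +1 fires, +1 burnt (F count now 1)
Step 4: +1 fires, +1 burnt (F count now 1)
Step 5: +2 fires, +1 burnt (F count now 2)
Step 6: +3 fires, +2 burnt (F count now 3)
Step 7: +2 fires, +3 burnt (F count now 2)
Step 8: +3 fires, +2 burnt (F count now 3)
Step 9: +3 fires, +3 burnt (F count now 3)
Step 10: +1 fires, +3 burnt (F count now 1)
Step 11: +0 fires, +1 burnt (F count now 0)
Fire out after step 11
Initially T: 20, now '.': 28
Total burnt (originally-T cells now '.'): 18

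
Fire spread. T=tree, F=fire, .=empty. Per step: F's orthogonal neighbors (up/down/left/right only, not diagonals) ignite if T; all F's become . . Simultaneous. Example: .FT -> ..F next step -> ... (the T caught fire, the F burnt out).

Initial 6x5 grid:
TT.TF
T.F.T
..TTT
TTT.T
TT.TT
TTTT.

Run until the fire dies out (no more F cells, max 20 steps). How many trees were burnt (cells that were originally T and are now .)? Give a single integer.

Answer: 17

Derivation:
Step 1: +3 fires, +2 burnt (F count now 3)
Step 2: +3 fires, +3 burnt (F count now 3)
Step 3: +2 fires, +3 burnt (F count now 2)
Step 4: +3 fires, +2 burnt (F count now 3)
Step 5: +3 fires, +3 burnt (F count now 3)
Step 6: +3 fires, +3 burnt (F count now 3)
Step 7: +0 fires, +3 burnt (F count now 0)
Fire out after step 7
Initially T: 20, now '.': 27
Total burnt (originally-T cells now '.'): 17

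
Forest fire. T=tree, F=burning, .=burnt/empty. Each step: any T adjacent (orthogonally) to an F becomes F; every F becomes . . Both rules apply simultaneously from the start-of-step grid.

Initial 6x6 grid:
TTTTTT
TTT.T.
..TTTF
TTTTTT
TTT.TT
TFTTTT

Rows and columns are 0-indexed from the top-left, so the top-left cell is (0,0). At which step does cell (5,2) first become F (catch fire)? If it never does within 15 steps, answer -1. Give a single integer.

Step 1: cell (5,2)='F' (+5 fires, +2 burnt)
  -> target ignites at step 1
Step 2: cell (5,2)='.' (+8 fires, +5 burnt)
Step 3: cell (5,2)='.' (+8 fires, +8 burnt)
Step 4: cell (5,2)='.' (+3 fires, +8 burnt)
Step 5: cell (5,2)='.' (+2 fires, +3 burnt)
Step 6: cell (5,2)='.' (+2 fires, +2 burnt)
Step 7: cell (5,2)='.' (+1 fires, +2 burnt)
Step 8: cell (5,2)='.' (+0 fires, +1 burnt)
  fire out at step 8

1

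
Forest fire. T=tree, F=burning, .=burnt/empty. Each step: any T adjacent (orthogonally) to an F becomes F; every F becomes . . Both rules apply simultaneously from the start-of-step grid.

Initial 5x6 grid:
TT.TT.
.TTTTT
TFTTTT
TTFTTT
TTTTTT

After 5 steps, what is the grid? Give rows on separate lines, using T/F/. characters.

Step 1: 6 trees catch fire, 2 burn out
  TT.TT.
  .FTTTT
  F.FTTT
  TF.FTT
  TTFTTT
Step 2: 7 trees catch fire, 6 burn out
  TF.TT.
  ..FTTT
  ...FTT
  F...FT
  TF.FTT
Step 3: 6 trees catch fire, 7 burn out
  F..TT.
  ...FTT
  ....FT
  .....F
  F...FT
Step 4: 4 trees catch fire, 6 burn out
  ...FT.
  ....FT
  .....F
  ......
  .....F
Step 5: 2 trees catch fire, 4 burn out
  ....F.
  .....F
  ......
  ......
  ......

....F.
.....F
......
......
......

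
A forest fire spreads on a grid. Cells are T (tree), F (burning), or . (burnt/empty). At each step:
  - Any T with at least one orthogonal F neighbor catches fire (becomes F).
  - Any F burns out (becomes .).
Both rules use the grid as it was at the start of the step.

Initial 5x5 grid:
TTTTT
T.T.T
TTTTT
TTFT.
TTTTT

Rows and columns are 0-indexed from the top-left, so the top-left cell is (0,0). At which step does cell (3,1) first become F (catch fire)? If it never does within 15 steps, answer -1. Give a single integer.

Step 1: cell (3,1)='F' (+4 fires, +1 burnt)
  -> target ignites at step 1
Step 2: cell (3,1)='.' (+6 fires, +4 burnt)
Step 3: cell (3,1)='.' (+5 fires, +6 burnt)
Step 4: cell (3,1)='.' (+4 fires, +5 burnt)
Step 5: cell (3,1)='.' (+2 fires, +4 burnt)
Step 6: cell (3,1)='.' (+0 fires, +2 burnt)
  fire out at step 6

1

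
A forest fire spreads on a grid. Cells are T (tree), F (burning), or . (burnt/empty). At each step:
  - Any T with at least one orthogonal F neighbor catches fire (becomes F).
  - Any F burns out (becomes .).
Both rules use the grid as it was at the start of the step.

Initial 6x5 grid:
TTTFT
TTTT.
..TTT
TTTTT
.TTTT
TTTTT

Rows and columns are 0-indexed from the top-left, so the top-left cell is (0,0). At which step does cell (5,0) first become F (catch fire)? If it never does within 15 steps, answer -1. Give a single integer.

Step 1: cell (5,0)='T' (+3 fires, +1 burnt)
Step 2: cell (5,0)='T' (+3 fires, +3 burnt)
Step 3: cell (5,0)='T' (+5 fires, +3 burnt)
Step 4: cell (5,0)='T' (+4 fires, +5 burnt)
Step 5: cell (5,0)='T' (+4 fires, +4 burnt)
Step 6: cell (5,0)='T' (+4 fires, +4 burnt)
Step 7: cell (5,0)='T' (+1 fires, +4 burnt)
Step 8: cell (5,0)='F' (+1 fires, +1 burnt)
  -> target ignites at step 8
Step 9: cell (5,0)='.' (+0 fires, +1 burnt)
  fire out at step 9

8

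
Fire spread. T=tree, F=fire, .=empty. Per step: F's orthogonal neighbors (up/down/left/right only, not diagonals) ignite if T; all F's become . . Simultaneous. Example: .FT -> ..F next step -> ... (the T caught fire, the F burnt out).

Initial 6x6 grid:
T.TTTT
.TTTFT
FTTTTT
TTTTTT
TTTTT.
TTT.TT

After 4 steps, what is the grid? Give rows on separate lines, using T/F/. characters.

Step 1: 6 trees catch fire, 2 burn out
  T.TTFT
  .TTF.F
  .FTTFT
  FTTTTT
  TTTTT.
  TTT.TT
Step 2: 10 trees catch fire, 6 burn out
  T.TF.F
  .FF...
  ..FF.F
  .FTTFT
  FTTTT.
  TTT.TT
Step 3: 7 trees catch fire, 10 burn out
  T.F...
  ......
  ......
  ..FF.F
  .FTTF.
  FTT.TT
Step 4: 4 trees catch fire, 7 burn out
  T.....
  ......
  ......
  ......
  ..FF..
  .FT.FT

T.....
......
......
......
..FF..
.FT.FT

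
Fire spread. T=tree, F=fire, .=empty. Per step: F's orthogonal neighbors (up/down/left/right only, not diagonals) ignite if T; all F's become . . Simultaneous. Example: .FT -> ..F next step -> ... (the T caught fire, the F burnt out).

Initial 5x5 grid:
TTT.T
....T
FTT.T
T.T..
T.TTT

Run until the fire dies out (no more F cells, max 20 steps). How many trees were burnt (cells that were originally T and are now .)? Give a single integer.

Answer: 8

Derivation:
Step 1: +2 fires, +1 burnt (F count now 2)
Step 2: +2 fires, +2 burnt (F count now 2)
Step 3: +1 fires, +2 burnt (F count now 1)
Step 4: +1 fires, +1 burnt (F count now 1)
Step 5: +1 fires, +1 burnt (F count now 1)
Step 6: +1 fires, +1 burnt (F count now 1)
Step 7: +0 fires, +1 burnt (F count now 0)
Fire out after step 7
Initially T: 14, now '.': 19
Total burnt (originally-T cells now '.'): 8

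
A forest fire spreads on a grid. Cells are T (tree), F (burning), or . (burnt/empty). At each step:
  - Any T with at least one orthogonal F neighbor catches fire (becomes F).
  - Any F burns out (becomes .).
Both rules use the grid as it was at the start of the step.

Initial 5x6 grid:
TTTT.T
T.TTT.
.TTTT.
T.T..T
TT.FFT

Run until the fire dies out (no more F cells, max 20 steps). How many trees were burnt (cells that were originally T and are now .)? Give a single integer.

Answer: 2

Derivation:
Step 1: +1 fires, +2 burnt (F count now 1)
Step 2: +1 fires, +1 burnt (F count now 1)
Step 3: +0 fires, +1 burnt (F count now 0)
Fire out after step 3
Initially T: 19, now '.': 13
Total burnt (originally-T cells now '.'): 2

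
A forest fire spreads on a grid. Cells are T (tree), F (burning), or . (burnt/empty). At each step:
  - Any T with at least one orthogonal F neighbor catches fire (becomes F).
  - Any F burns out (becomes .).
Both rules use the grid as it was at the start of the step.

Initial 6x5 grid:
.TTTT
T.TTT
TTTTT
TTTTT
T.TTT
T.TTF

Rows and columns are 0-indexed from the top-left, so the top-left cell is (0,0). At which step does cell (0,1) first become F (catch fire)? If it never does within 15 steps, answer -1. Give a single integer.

Step 1: cell (0,1)='T' (+2 fires, +1 burnt)
Step 2: cell (0,1)='T' (+3 fires, +2 burnt)
Step 3: cell (0,1)='T' (+3 fires, +3 burnt)
Step 4: cell (0,1)='T' (+3 fires, +3 burnt)
Step 5: cell (0,1)='T' (+4 fires, +3 burnt)
Step 6: cell (0,1)='T' (+4 fires, +4 burnt)
Step 7: cell (0,1)='T' (+3 fires, +4 burnt)
Step 8: cell (0,1)='F' (+3 fires, +3 burnt)
  -> target ignites at step 8
Step 9: cell (0,1)='.' (+0 fires, +3 burnt)
  fire out at step 9

8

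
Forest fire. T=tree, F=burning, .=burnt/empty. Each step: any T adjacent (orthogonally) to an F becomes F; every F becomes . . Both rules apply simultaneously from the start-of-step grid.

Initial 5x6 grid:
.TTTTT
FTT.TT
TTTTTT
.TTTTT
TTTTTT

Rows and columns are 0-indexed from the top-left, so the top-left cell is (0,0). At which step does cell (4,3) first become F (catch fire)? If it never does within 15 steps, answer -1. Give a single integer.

Step 1: cell (4,3)='T' (+2 fires, +1 burnt)
Step 2: cell (4,3)='T' (+3 fires, +2 burnt)
Step 3: cell (4,3)='T' (+3 fires, +3 burnt)
Step 4: cell (4,3)='T' (+4 fires, +3 burnt)
Step 5: cell (4,3)='T' (+5 fires, +4 burnt)
Step 6: cell (4,3)='F' (+5 fires, +5 burnt)
  -> target ignites at step 6
Step 7: cell (4,3)='.' (+3 fires, +5 burnt)
Step 8: cell (4,3)='.' (+1 fires, +3 burnt)
Step 9: cell (4,3)='.' (+0 fires, +1 burnt)
  fire out at step 9

6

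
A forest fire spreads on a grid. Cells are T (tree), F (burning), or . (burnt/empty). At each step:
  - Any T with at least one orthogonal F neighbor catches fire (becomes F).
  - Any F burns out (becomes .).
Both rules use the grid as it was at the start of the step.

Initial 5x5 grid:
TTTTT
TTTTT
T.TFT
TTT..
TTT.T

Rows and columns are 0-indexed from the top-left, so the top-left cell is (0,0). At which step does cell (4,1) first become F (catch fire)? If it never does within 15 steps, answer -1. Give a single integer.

Step 1: cell (4,1)='T' (+3 fires, +1 burnt)
Step 2: cell (4,1)='T' (+4 fires, +3 burnt)
Step 3: cell (4,1)='T' (+5 fires, +4 burnt)
Step 4: cell (4,1)='F' (+4 fires, +5 burnt)
  -> target ignites at step 4
Step 5: cell (4,1)='.' (+3 fires, +4 burnt)
Step 6: cell (4,1)='.' (+0 fires, +3 burnt)
  fire out at step 6

4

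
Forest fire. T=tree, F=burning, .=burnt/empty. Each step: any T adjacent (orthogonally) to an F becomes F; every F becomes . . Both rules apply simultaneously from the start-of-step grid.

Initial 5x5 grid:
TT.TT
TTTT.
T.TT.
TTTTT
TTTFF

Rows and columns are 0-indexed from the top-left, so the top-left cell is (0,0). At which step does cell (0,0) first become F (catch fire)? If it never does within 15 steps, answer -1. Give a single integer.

Step 1: cell (0,0)='T' (+3 fires, +2 burnt)
Step 2: cell (0,0)='T' (+3 fires, +3 burnt)
Step 3: cell (0,0)='T' (+4 fires, +3 burnt)
Step 4: cell (0,0)='T' (+3 fires, +4 burnt)
Step 5: cell (0,0)='T' (+3 fires, +3 burnt)
Step 6: cell (0,0)='T' (+2 fires, +3 burnt)
Step 7: cell (0,0)='F' (+1 fires, +2 burnt)
  -> target ignites at step 7
Step 8: cell (0,0)='.' (+0 fires, +1 burnt)
  fire out at step 8

7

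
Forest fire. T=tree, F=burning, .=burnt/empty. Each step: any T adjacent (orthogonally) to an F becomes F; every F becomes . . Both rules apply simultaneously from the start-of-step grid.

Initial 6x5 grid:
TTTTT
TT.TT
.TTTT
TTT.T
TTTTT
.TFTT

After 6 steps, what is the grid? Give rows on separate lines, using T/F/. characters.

Step 1: 3 trees catch fire, 1 burn out
  TTTTT
  TT.TT
  .TTTT
  TTT.T
  TTFTT
  .F.FT
Step 2: 4 trees catch fire, 3 burn out
  TTTTT
  TT.TT
  .TTTT
  TTF.T
  TF.FT
  ....F
Step 3: 4 trees catch fire, 4 burn out
  TTTTT
  TT.TT
  .TFTT
  TF..T
  F...F
  .....
Step 4: 4 trees catch fire, 4 burn out
  TTTTT
  TT.TT
  .F.FT
  F...F
  .....
  .....
Step 5: 3 trees catch fire, 4 burn out
  TTTTT
  TF.FT
  ....F
  .....
  .....
  .....
Step 6: 4 trees catch fire, 3 burn out
  TFTFT
  F...F
  .....
  .....
  .....
  .....

TFTFT
F...F
.....
.....
.....
.....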